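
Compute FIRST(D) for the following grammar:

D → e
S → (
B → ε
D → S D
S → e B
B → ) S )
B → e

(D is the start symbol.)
{ '(', 'e' }

To compute FIRST(D), examine every production with D on the left-hand side, reading each right-hand side left to right until a non-nullable symbol is reached.

FIRST sets of the other non-terminals involved (by the same procedure, iterated to a fixed point):
  FIRST(S) = { '(', 'e' }

From D → e:
  - e is a terminal: add 'e' and stop
From D → S D:
  - S is a non-terminal: add FIRST(S) \ {ε} = { '(', 'e' }
    S is not nullable, so stop

Collecting: FIRST(D) = { '(', 'e' }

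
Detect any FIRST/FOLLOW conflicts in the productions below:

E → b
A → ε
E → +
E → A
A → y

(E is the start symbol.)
No FIRST/FOLLOW conflicts.

Nullable non-terminals: A, E.
FIRST sets used below: FIRST(A) = { 'y', ε }

A: nullable alternative(s) A → ε; FOLLOW(A) = { $ }
  A → ε: FIRST \ {ε} = { } — this is the only nullable alternative, skip
  A → y: FIRST \ {ε} = { 'y' } — disjoint from FOLLOW(A)

E: nullable alternative(s) E → A; FOLLOW(E) = { $ }
  E → b: FIRST \ {ε} = { 'b' } — disjoint from FOLLOW(E)
  E → +: FIRST \ {ε} = { '+' } — disjoint from FOLLOW(E)
  E → A: FIRST \ {ε} = { 'y' } — this is the only nullable alternative, skip

No FIRST/FOLLOW conflicts found.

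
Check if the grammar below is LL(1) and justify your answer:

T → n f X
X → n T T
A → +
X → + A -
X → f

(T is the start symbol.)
For X:
  PREDICT(X → n T T) = { 'n' }
  PREDICT(X → '+' A '-') = { '+' }
  PREDICT(X → f) = { 'f' }
T, A have a single production, so nothing to check there.

All predict sets are disjoint. The grammar IS LL(1).

Answer: Yes, the grammar is LL(1).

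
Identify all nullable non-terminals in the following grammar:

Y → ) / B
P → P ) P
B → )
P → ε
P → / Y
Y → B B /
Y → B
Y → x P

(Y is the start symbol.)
A non-terminal is nullable if it can derive ε (the empty string): either it has an ε-production, or it has a production whose right-hand side consists entirely of nullable non-terminals.

ε-productions: P → ε
So P is immediately nullable.
No further non-terminal can be added: every production for the remaining non-terminals contains a terminal or a non-nullable non-terminal.
Nullable = { 'P' }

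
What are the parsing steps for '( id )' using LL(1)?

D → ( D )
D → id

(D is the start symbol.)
LL(1) parsing maintains a stack (initially the start symbol over $) and the input. At each step: if the stack top is a terminal, match it against the current input token; if it is a non-terminal N, replace it with the RHS of M[N, lookahead] (the unique production whose predict set contains the lookahead).

Stack is shown with the top on the left.

Stack    Input     Action
-------------------------
D $      ( id ) $  output D → ( D )
( D ) $  ( id ) $  match '('
D ) $    id ) $    output D → id
id ) $   id ) $    match 'id'
) $      ) $       match ')'
$        $         accept

The string is accepted.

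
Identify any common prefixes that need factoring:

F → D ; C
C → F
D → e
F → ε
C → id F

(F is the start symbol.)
No, left-factoring is not needed

Left-factoring is needed when two productions for the same non-terminal
share a common prefix on the right-hand side.

Productions for F:
  F → D ; C
  F → ε
Productions for C:
  C → F
  C → id F

No common prefixes found.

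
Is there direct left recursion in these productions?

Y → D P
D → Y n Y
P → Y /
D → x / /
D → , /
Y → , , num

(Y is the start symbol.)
No direct left recursion

Direct left recursion occurs when N → N α for some non-terminal N (the right-hand side begins with the left-hand side itself).

Y → D P: starts with D
D → Y n Y: starts with Y
P → Y /: starts with Y
D → x / /: starts with x
D → , /: starts with ','
Y → , , num: starts with ','

No direct left recursion found.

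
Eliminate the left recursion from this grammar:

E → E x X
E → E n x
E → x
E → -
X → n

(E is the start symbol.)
E is directly left-recursive. The standard transformation for
  A → A α₁ | ... | A α_m | β₁ | ... | β_n
is
  A  → β₁ A' | ... | β_n A'
  A' → α₁ A' | ... | α_m A' | ε

E → x becomes E → x E'
E → - becomes E → - E'
E → E x X becomes E' → x X E'
E → E n x becomes E' → n x E'
Add E' → ε

Productions for other non-terminals are unchanged:
  X → n

Resulting grammar:
E → x E'
E → - E'
E' → x X E'
E' → n x E'
E' → ε
X → n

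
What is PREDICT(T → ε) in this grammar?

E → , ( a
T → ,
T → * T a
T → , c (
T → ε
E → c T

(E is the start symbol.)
PREDICT(T → ε) = (FIRST(RHS) \ {ε}) ∪ (FOLLOW(T) if ε ∈ FIRST(RHS), i.e. RHS ⇒* ε)
The right-hand side is ε (FIRST(ε) = { ε }), so the predict set is FOLLOW(T) = { $, 'a' }
PREDICT(T → ε) = { $, 'a' }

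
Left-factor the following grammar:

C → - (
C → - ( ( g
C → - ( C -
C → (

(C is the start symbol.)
Left-factoring transforms A → αβ₁ | αβ₂ into A → αA' and A' → β₁ | β₂
(α is the longest common prefix among the alternatives). Repeat until
no nonterminal has two alternatives with a common prefix.

Round 1: C has alternatives sharing prefix '- ('. Introduce C': C → - ( C'
  Add: C' → ε
  Add: C' → ( g
  Add: C' → C -

No remaining common prefixes — done.

Resulting grammar:
C → - ( C'
C' → ε
C' → ( g
C' → C -
C → (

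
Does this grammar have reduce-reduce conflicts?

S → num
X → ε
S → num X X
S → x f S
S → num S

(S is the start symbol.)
Yes — I2: [S → num .] vs [X → .]

Augment with S' → S and build the canonical LR(0) collection (I0 = CLOSURE({[S' → . S]}), then GOTO on every symbol after a dot until no new states appear). It has 9 states:
  I0: { [S → . num S], [S → . num X X], [S → . num], [S → . x f S], [S' → . S] }  — shift
  I1: { [S' → S .] }  — accept
  I2: { [S → . num S], [S → . num X X], [S → . num], [S → . x f S], [S → num . S], [S → num . X X], [S → num .], [X → .] }  — shift, 2 reduces
  I3: { [S → x . f S] }  — shift
  I4: { [S → . num S], [S → . num X X], [S → . num], [S → . x f S], [S → x f . S] }  — shift
  I5: { [S → x f S .] }  — reduce
  I6: { [S → num S .] }  — reduce
  I7: { [S → num X . X], [X → .] }  — reduce
  I8: { [S → num X X .] }  — reduce

I2 contains complete items [S → num .], [X → .] — reduce-reduce conflict.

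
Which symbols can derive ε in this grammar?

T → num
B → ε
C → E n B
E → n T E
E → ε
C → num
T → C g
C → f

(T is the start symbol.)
ε-productions: B → ε, E → ε
So B, E are immediately nullable.
No further non-terminal can be added: every production for the remaining non-terminals contains a terminal or a non-nullable non-terminal.
Nullable = { 'B', 'E' }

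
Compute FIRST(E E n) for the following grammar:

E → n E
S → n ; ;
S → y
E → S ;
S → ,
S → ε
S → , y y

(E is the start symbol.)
FIRST sets of the non-terminals involved (from the grammar, by fixed-point iteration):
  FIRST(E) = { ',', ';', 'n', 'y' }

To compute FIRST(E E n), process the symbols left to right:
Symbol E is a non-terminal. Add FIRST(E) \ {ε} = { ',', ';', 'n', 'y' }
E is not nullable (ε ∉ FIRST(E)), so stop here.
FIRST(E E n) = { ',', ';', 'n', 'y' }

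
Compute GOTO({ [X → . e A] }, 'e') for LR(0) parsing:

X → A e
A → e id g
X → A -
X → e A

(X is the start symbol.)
{ [A → . e id g], [X → e . A] }

GOTO(I, 'e') = CLOSURE({ [A → αX.β] : [A → α.Xβ] ∈ I, X = 'e' })

Items with dot before 'e', with the dot advanced:
  [X → . e A] → [X → e . A]
Closure of the advanced items:
  [X → e . A] has the dot before A: add [A → . e id g]

GOTO = { [A → . e id g], [X → e . A] }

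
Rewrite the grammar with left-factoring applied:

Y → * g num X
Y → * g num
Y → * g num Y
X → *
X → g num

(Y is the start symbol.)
Y → * g num Y'
Y' → X
Y' → ε
Y' → Y
X → *
X → g num

Left-factoring transforms A → αβ₁ | αβ₂ into A → αA' and A' → β₁ | β₂
(α is the longest common prefix among the alternatives). Repeat until
no nonterminal has two alternatives with a common prefix.

Round 1: Y has alternatives sharing prefix '* g num'. Introduce Y': Y → * g num Y'
  Add: Y' → X
  Add: Y' → ε
  Add: Y' → Y

No remaining common prefixes — done.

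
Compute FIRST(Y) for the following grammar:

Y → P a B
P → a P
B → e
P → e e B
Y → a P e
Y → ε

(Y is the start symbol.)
FIRST sets of the other non-terminals involved (by the same procedure, iterated to a fixed point):
  FIRST(P) = { 'a', 'e' }

From Y → P a B:
  - P is a non-terminal: add FIRST(P) \ {ε} = { 'a', 'e' }
    P is not nullable, so stop
From Y → a P e:
  - a is a terminal: add 'a' and stop
From Y → ε:
  - ε-production, so ε ∈ FIRST(Y)

Collecting: FIRST(Y) = { 'a', 'e', ε }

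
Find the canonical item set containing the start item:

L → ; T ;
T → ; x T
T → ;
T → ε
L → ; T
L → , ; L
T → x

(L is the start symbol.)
{ [L → . , ; L], [L → . ; T ;], [L → . ; T], [L' → . L] }

First, augment the grammar with L' → L
I₀ = CLOSURE({ [L' → . L] }):
  [L' → . L] has the dot before L: add [L → . ; T ;], [L → . ; T], [L → . , ; L]
No further items can be added.

I₀ = { [L → . , ; L], [L → . ; T ;], [L → . ; T], [L' → . L] }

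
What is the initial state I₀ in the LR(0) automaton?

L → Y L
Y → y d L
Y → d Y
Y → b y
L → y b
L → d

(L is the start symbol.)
{ [L → . Y L], [L → . d], [L → . y b], [L' → . L], [Y → . b y], [Y → . d Y], [Y → . y d L] }

First, augment the grammar with L' → L
I₀ = CLOSURE({ [L' → . L] }):
  [L' → . L] has the dot before L: add [L → . Y L], [L → . y b], [L → . d]
  [L → . Y L] has the dot before Y: add [Y → . y d L], [Y → . d Y], [Y → . b y]
No further items can be added.

I₀ = { [L → . Y L], [L → . d], [L → . y b], [L' → . L], [Y → . b y], [Y → . d Y], [Y → . y d L] }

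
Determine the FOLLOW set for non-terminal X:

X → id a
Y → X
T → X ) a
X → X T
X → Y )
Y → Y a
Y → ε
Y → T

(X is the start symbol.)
X is the start symbol, so $ ∈ FOLLOW(X).
In Y → X: X is at the end, add FOLLOW(Y)
In T → X ) a: X is followed by ')' a, add FIRST(')' a) \ {ε} = { ')' }
In X → X T: X is followed by T, add FIRST(T) \ {ε} = { ')', 'a', 'id' }

The FOLLOW sets referred to above (computed the same way, to a fixed point):
  FOLLOW(Y) = { ')', 'a' }

Taking the union: FOLLOW(X) = { $, ')', 'a', 'id' }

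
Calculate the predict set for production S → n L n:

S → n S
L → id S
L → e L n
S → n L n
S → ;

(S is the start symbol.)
PREDICT(S → n L n) = (FIRST(RHS) \ {ε}) ∪ (FOLLOW(S) if ε ∈ FIRST(RHS), i.e. RHS ⇒* ε)
FIRST(n L n) = { 'n' }
ε ∉ FIRST(n L n), so FOLLOW(S) is not added.
PREDICT(S → n L n) = { 'n' }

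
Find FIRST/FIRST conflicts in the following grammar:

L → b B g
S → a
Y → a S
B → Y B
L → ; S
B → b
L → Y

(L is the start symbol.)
No FIRST/FIRST conflicts.

A FIRST/FIRST conflict occurs when two productions N → α and N → β for the same non-terminal have FIRST(α) ∩ FIRST(β) ≠ ∅ (with ε ∈ FIRST of a nullable right-hand side, so two nullable alternatives also conflict).

FIRST sets of the non-terminals at (or reachable through a nullable prefix from) the front of some alternative:
  FIRST(Y) = { 'a' }

Productions for L:
  L → b B g: FIRST = { 'b' }
  L → ; S: FIRST = { ';' }
  L → Y: FIRST = { 'a' }
Productions for B:
  B → Y B: FIRST = { 'a' }
  B → b: FIRST = { 'b' }
S, Y have only one production, so no FIRST/FIRST conflict is possible there.

All alternatives of each non-terminal have pairwise disjoint FIRST sets.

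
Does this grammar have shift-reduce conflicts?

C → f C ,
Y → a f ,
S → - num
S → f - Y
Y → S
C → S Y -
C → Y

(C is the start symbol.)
Yes — I3: [Y → S .] vs [S → . - num]

Augment with C' → C and build the canonical LR(0) collection (I0 = CLOSURE({[C' → . C]}), then GOTO on every symbol after a dot until no new states appear). It has 19 states:
  I0: { [C → . S Y -], [C → . Y], [C → . f C ,], [C' → . C], [S → . - num], [S → . f - Y], [Y → . S], [Y → . a f ,] }  — shift
  I1: { [S → - . num] }  — shift
  I2: { [C' → C .] }  — accept
  I3: { [C → S . Y -], [S → . - num], [S → . f - Y], [Y → . S], [Y → . a f ,], [Y → S .] }  — shift, reduce
  I4: { [C → Y .] }  — reduce
  I5: { [Y → a . f ,] }  — shift
  I6: { [C → . S Y -], [C → . Y], [C → . f C ,], [C → f . C ,], [S → . - num], [S → . f - Y], [S → f . - Y], [Y → . S], [Y → . a f ,] }  — shift
  I7: { [S → - . num], [S → . - num], [S → . f - Y], [S → f - . Y], [Y → . S], [Y → . a f ,] }  — shift
  I8: { [C → f C . ,] }  — shift
  I9: { [C → f C , .] }  — reduce
  I10: { [Y → S .] }  — reduce
  I11: { [S → f - Y .] }  — reduce
  I12: { [S → f . - Y] }  — shift
  I13: { [S → - num .] }  — reduce
  I14: { [S → . - num], [S → . f - Y], [S → f - . Y], [Y → . S], [Y → . a f ,] }  — shift
  I15: { [Y → a f . ,] }  — shift
  I16: { [Y → a f , .] }  — reduce
  I17: { [C → S Y . -] }  — shift
  I18: { [C → S Y - .] }  — reduce

I3 contains reduce item [Y → S .] and shift items [S → . - num], [S → . f - Y], [Y → . a f ,] — shift-reduce conflict.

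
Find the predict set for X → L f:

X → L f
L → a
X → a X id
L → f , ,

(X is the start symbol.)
PREDICT(X → L f) = (FIRST(RHS) \ {ε}) ∪ (FOLLOW(X) if ε ∈ FIRST(RHS), i.e. RHS ⇒* ε)
FIRST(L) = { 'a', 'f' }
FIRST(L f) = { 'a', 'f' }
ε ∉ FIRST(L f), so FOLLOW(X) is not added.
PREDICT(X → L f) = { 'a', 'f' }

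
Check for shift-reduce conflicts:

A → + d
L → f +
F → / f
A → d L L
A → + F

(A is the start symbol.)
A shift-reduce conflict occurs when an LR(0) state has both:
  - a complete (reduce) item [A → α .] (dot at the end), and
  - a shift item [B → β . c γ] (dot before a terminal).

Augment with A' → A and build the canonical LR(0) collection (I0 = CLOSURE({[A' → . A]}), then GOTO on every symbol after a dot until no new states appear). It has 12 states:
  I0: { [A → . + F], [A → . + d], [A → . d L L], [A' → . A] }  — shift
  I1: { [A → + . F], [A → + . d], [F → . / f] }  — shift
  I2: { [A' → A .] }  — accept
  I3: { [A → d . L L], [L → . f +] }  — shift
  I4: { [A → d L . L], [L → . f +] }  — shift
  I5: { [L → f . +] }  — shift
  I6: { [L → f + .] }  — reduce
  I7: { [A → d L L .] }  — reduce
  I8: { [F → / . f] }  — shift
  I9: { [A → + F .] }  — reduce
  I10: { [A → + d .] }  — reduce
  I11: { [F → / f .] }  — reduce

No state contains both a complete item and a shift item.

Answer: No shift-reduce conflicts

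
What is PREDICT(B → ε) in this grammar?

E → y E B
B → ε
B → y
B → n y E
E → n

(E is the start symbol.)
PREDICT(B → ε) = (FIRST(RHS) \ {ε}) ∪ (FOLLOW(B) if ε ∈ FIRST(RHS), i.e. RHS ⇒* ε)
The right-hand side is ε (FIRST(ε) = { ε }), so the predict set is FOLLOW(B) = { $, 'n', 'y' }
PREDICT(B → ε) = { $, 'n', 'y' }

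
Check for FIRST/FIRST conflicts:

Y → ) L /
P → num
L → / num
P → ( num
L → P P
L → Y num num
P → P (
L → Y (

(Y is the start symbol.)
Yes. P → num / P → P '(' on { 'num' }; P → '(' num / P → P '(' on { '(' }; L → Y num num / L → Y '(' on { ')' }

A FIRST/FIRST conflict occurs when two productions N → α and N → β for the same non-terminal have FIRST(α) ∩ FIRST(β) ≠ ∅ (with ε ∈ FIRST of a nullable right-hand side, so two nullable alternatives also conflict).

FIRST sets of the non-terminals at (or reachable through a nullable prefix from) the front of some alternative:
  FIRST(P) = { '(', 'num' }
  FIRST(Y) = { ')' }

Productions for P:
  P → num: FIRST = { 'num' }
  P → ( num: FIRST = { '(' }
  P → P (: FIRST = { '(', 'num' }
Productions for L:
  L → / num: FIRST = { '/' }
  L → P P: FIRST = { '(', 'num' }
  L → Y num num: FIRST = { ')' }
  L → Y (: FIRST = { ')' }
Y has only one production, so no FIRST/FIRST conflict is possible there.

Conflict for P: P → num and P → P (
  Overlap: { 'num' }
Conflict for P: P → ( num and P → P (
  Overlap: { '(' }
Conflict for L: L → Y num num and L → Y (
  Overlap: { ')' }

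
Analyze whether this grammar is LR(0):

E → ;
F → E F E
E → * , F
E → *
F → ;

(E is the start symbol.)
No. Shift-reduce conflict between [E → * .] and [E → * . , F]

Augment with E' → E and build the canonical LR(0) collection (I0 = CLOSURE({[E' → . E]}), then GOTO on every symbol after a dot until no new states appear). It has 10 states:
  I0: { [E → . * , F], [E → . *], [E → . ;], [E' → . E] }  — shift
  I1: { [E → * . , F], [E → * .] }  — shift, reduce
  I2: { [E → ; .] }  — reduce
  I3: { [E' → E .] }  — accept
  I4: { [E → * , . F], [E → . * , F], [E → . *], [E → . ;], [F → . ;], [F → . E F E] }  — shift
  I5: { [E → ; .], [F → ; .] }  — 2 reduces
  I6: { [E → . * , F], [E → . *], [E → . ;], [F → . ;], [F → . E F E], [F → E . F E] }  — shift
  I7: { [E → * , F .] }  — reduce
  I8: { [E → . * , F], [E → . *], [E → . ;], [F → E F . E] }  — shift
  I9: { [F → E F E .] }  — reduce

Conflict in state I1:
  Shift-reduce conflict between [E → * .] and [E → * . , F]
So the grammar is NOT LR(0).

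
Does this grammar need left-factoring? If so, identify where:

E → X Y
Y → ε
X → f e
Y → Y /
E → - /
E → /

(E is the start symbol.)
Left-factoring is needed when two productions for the same non-terminal
share a common prefix on the right-hand side.

Productions for E:
  E → X Y
  E → - /
  E → /
Productions for Y:
  Y → ε
  Y → Y /

No common prefixes found.

Answer: No, left-factoring is not needed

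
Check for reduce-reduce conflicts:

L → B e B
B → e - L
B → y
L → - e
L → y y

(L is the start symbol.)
No reduce-reduce conflicts

A reduce-reduce conflict occurs when an LR(0) state has two complete items [A → α .] and [B → β .] — both call for a reduction, and with no lookahead the parser cannot choose between them.

Augment with L' → L and build the canonical LR(0) collection (I0 = CLOSURE({[L' → . L]}), then GOTO on every symbol after a dot until no new states appear). It has 13 states:
  I0: { [B → . e - L], [B → . y], [L → . - e], [L → . B e B], [L → . y y], [L' → . L] }  — shift
  I1: { [L → - . e] }  — shift
  I2: { [L → B . e B] }  — shift
  I3: { [L' → L .] }  — accept
  I4: { [B → e . - L] }  — shift
  I5: { [B → y .], [L → y . y] }  — shift, reduce
  I6: { [L → y y .] }  — reduce
  I7: { [B → . e - L], [B → . y], [B → e - . L], [L → . - e], [L → . B e B], [L → . y y] }  — shift
  I8: { [B → e - L .] }  — reduce
  I9: { [B → . e - L], [B → . y], [L → B e . B] }  — shift
  I10: { [L → B e B .] }  — reduce
  I11: { [B → y .] }  — reduce
  I12: { [L → - e .] }  — reduce

No state contains more than one complete item.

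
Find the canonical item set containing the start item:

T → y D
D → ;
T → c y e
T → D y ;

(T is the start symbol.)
First, augment the grammar with T' → T
I₀ = CLOSURE({ [T' → . T] }):
  [T' → . T] has the dot before T: add [T → . y D], [T → . c y e], [T → . D y ;]
  [T → . D y ;] has the dot before D: add [D → . ;]
No further items can be added.

I₀ = { [D → . ;], [T → . D y ;], [T → . c y e], [T → . y D], [T' → . T] }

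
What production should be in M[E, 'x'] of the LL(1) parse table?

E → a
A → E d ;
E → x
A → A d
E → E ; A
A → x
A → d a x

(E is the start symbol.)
E → x, E → E ; A

To find M[E, 'x'], we find productions for E where 'x' is in the predict set (PREDICT(N → α) = (FIRST(α) \ {ε}) ∪ (FOLLOW(N) if α ⇒* ε)).

Relevant sets:
  FIRST(E) = { 'a', 'x' }

E → a: PREDICT = { 'a' }
E → x: PREDICT = { 'x' }
  'x' is in predict set, so this production goes in M[E, 'x']
E → E ; A: PREDICT = { 'a', 'x' }
  'x' is in predict set, so this production goes in M[E, 'x']

M[E, 'x'] = E → x, E → E ; A  (a multiply-defined cell — the grammar is not LL(1))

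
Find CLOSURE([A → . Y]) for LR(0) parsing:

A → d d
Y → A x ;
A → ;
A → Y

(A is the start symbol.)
{ [A → . ;], [A → . Y], [A → . d d], [Y → . A x ;] }

To compute CLOSURE, for each item [A → α.Bβ] where B is a non-terminal, add [B → .γ] for all productions B → γ; repeat for the newly added items until nothing changes.

Start with: [A → . Y]
  [A → . Y] has the dot before Y: add [Y → . A x ;]
  [Y → . A x ;] has the dot before A: add [A → . d d], [A → . ;]
No further items can be added.

CLOSURE = { [A → . ;], [A → . Y], [A → . d d], [Y → . A x ;] }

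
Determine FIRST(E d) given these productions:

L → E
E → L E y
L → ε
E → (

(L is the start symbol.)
{ '(' }

FIRST sets of the non-terminals involved (from the grammar, by fixed-point iteration):
  FIRST(E) = { '(' }

To compute FIRST(E d), process the symbols left to right:
Symbol E is a non-terminal. Add FIRST(E) \ {ε} = { '(' }
E is not nullable (ε ∉ FIRST(E)), so stop here.
FIRST(E d) = { '(' }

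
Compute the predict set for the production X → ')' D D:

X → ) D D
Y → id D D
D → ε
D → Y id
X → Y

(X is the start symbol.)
{ ')' }

PREDICT(X → ')' D D) = (FIRST(RHS) \ {ε}) ∪ (FOLLOW(X) if ε ∈ FIRST(RHS), i.e. RHS ⇒* ε)
FIRST(')' D D) = { ')' }
ε ∉ FIRST(')' D D), so FOLLOW(X) is not added.
PREDICT(X → ')' D D) = { ')' }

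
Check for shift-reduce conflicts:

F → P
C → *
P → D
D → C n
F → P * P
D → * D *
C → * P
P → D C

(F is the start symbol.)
Yes — I1: [C → * .] vs [C → . *]; I3: [P → D .] vs [C → . *]; I5: [F → P .] vs [F → P . * P]; I8: [C → * .] vs [C → . *]; I12: [P → D .] vs [C → . *]; I13: [C → * .] vs [C → . *]

Augment with F' → F and build the canonical LR(0) collection (I0 = CLOSURE({[F' → . F]}), then GOTO on every symbol after a dot until no new states appear). It has 14 states:
  I0: { [C → . * P], [C → . *], [D → . * D *], [D → . C n], [F → . P * P], [F → . P], [F' → . F], [P → . D C], [P → . D] }  — shift
  I1: { [C → * . P], [C → * .], [C → . * P], [C → . *], [D → * . D *], [D → . * D *], [D → . C n], [P → . D C], [P → . D] }  — shift, reduce
  I2: { [D → C . n] }  — shift
  I3: { [C → . * P], [C → . *], [P → D . C], [P → D .] }  — shift, reduce
  I4: { [F' → F .] }  — accept
  I5: { [F → P . * P], [F → P .] }  — shift, reduce
  I6: { [C → . * P], [C → . *], [D → . * D *], [D → . C n], [F → P * . P], [P → . D C], [P → . D] }  — shift
  I7: { [F → P * P .] }  — reduce
  I8: { [C → * . P], [C → * .], [C → . * P], [C → . *], [D → . * D *], [D → . C n], [P → . D C], [P → . D] }  — shift, reduce
  I9: { [P → D C .] }  — reduce
  I10: { [C → * P .] }  — reduce
  I11: { [D → C n .] }  — reduce
  I12: { [C → . * P], [C → . *], [D → * D . *], [P → D . C], [P → D .] }  — shift, reduce
  I13: { [C → * . P], [C → * .], [C → . * P], [C → . *], [D → * D * .], [D → . * D *], [D → . C n], [P → . D C], [P → . D] }  — shift, 2 reduces

I1 contains reduce item [C → * .] and shift items [C → . *], [C → . * P], [D → . * D *] — shift-reduce conflict.
I3 contains reduce item [P → D .] and shift items [C → . *], [C → . * P] — shift-reduce conflict.
I5 contains reduce item [F → P .] and shift item [F → P . * P] — shift-reduce conflict.
I8 contains reduce item [C → * .] and shift items [C → . *], [C → . * P], [D → . * D *] — shift-reduce conflict.
I12 contains reduce item [P → D .] and shift items [C → . *], [C → . * P], [D → * D . *] — shift-reduce conflict.
I13 contains reduce items [C → * .], [D → * D * .] and shift items [C → . *], [C → . * P], [D → . * D *] — shift-reduce conflict.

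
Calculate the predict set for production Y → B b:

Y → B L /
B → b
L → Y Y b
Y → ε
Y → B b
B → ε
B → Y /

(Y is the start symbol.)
{ '/', 'b' }

PREDICT(Y → B b) = (FIRST(RHS) \ {ε}) ∪ (FOLLOW(Y) if ε ∈ FIRST(RHS), i.e. RHS ⇒* ε)
FIRST(B) = { '/', 'b', ε }
FIRST(B b) = { '/', 'b' }
ε ∉ FIRST(B b), so FOLLOW(Y) is not added.
PREDICT(Y → B b) = { '/', 'b' }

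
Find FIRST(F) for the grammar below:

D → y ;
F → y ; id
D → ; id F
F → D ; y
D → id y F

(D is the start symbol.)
To compute FIRST(F), examine every production with F on the left-hand side, reading each right-hand side left to right until a non-nullable symbol is reached.

FIRST sets of the other non-terminals involved (by the same procedure, iterated to a fixed point):
  FIRST(D) = { ';', 'id', 'y' }

From F → y ; id:
  - y is a terminal: add 'y' and stop
From F → D ; y:
  - D is a non-terminal: add FIRST(D) \ {ε} = { ';', 'id', 'y' }
    D is not nullable, so stop

Collecting: FIRST(F) = { ';', 'id', 'y' }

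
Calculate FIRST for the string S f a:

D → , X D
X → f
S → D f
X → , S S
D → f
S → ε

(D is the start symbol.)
{ ',', 'f' }

FIRST sets of the non-terminals involved (from the grammar, by fixed-point iteration):
  FIRST(S) = { ',', 'f', ε }

To compute FIRST(S f a), process the symbols left to right:
Symbol S is a non-terminal. Add FIRST(S) \ {ε} = { ',', 'f' }
S is nullable (ε ∈ FIRST(S)), continue to the next symbol.
Symbol f is a terminal. Add 'f' and stop.
FIRST(S f a) = { ',', 'f' }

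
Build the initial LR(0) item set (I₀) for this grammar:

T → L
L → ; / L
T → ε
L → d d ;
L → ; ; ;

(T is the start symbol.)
First, augment the grammar with T' → T
I₀ = CLOSURE({ [T' → . T] }):
  [T' → . T] has the dot before T: add [T → . L], [T → .]
  [T → . L] has the dot before L: add [L → . ; / L], [L → . d d ;], [L → . ; ; ;]
No further items can be added.

I₀ = { [L → . ; / L], [L → . ; ; ;], [L → . d d ;], [T → . L], [T → .], [T' → . T] }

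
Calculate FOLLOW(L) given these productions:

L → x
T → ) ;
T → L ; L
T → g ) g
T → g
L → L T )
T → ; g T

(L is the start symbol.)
{ $, ')', ';', 'g', 'x' }

To compute FOLLOW(L), find every occurrence of L on a right-hand side N → α L β: add FIRST(β) \ {ε}, and if β is empty or nullable also add FOLLOW(N). Iterate to a fixed point.

L is the start symbol, so $ ∈ FOLLOW(L).
In T → L ; L: L is followed by ';' L, add FIRST(';' L) \ {ε} = { ';' }
In T → L ; L: L is at the end, add FOLLOW(T)
In L → L T ): L is followed by T ')', add FIRST(T ')') \ {ε} = { ')', ';', 'g', 'x' }

The FOLLOW sets referred to above (computed the same way, to a fixed point):
  FOLLOW(T) = { ')' }

Taking the union: FOLLOW(L) = { $, ')', ';', 'g', 'x' }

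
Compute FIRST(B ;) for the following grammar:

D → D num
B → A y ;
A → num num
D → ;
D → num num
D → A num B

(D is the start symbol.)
{ 'num' }

FIRST sets of the non-terminals involved (from the grammar, by fixed-point iteration):
  FIRST(B) = { 'num' }

To compute FIRST(B ;), process the symbols left to right:
Symbol B is a non-terminal. Add FIRST(B) \ {ε} = { 'num' }
B is not nullable (ε ∉ FIRST(B)), so stop here.
FIRST(B ;) = { 'num' }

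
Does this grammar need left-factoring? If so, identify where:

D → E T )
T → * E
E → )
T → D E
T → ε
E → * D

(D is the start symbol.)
No, left-factoring is not needed

Left-factoring is needed when two productions for the same non-terminal
share a common prefix on the right-hand side.

Productions for T:
  T → * E
  T → D E
  T → ε
Productions for E:
  E → )
  E → * D

No common prefixes found.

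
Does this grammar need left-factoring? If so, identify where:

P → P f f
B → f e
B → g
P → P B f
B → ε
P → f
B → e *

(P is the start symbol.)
Left-factoring is needed when two productions for the same non-terminal
share a common prefix on the right-hand side.

Productions for P:
  P → P f f
  P → P B f
  P → f
Productions for B:
  B → f e
  B → g
  B → ε
  B → e *

Found common prefix 'P' in productions for P

Answer: Yes, P has productions with common prefix 'P'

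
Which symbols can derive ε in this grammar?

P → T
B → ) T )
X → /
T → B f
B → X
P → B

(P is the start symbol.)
A non-terminal is nullable if it can derive ε (the empty string): either it has an ε-production, or it has a production whose right-hand side consists entirely of nullable non-terminals.

There are no ε-productions, so no non-terminal can derive ε.
No non-terminals are nullable.

Answer: None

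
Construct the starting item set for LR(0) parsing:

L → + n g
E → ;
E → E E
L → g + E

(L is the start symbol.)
First, augment the grammar with L' → L
I₀ = CLOSURE({ [L' → . L] }):
  [L' → . L] has the dot before L: add [L → . + n g], [L → . g + E]
No further items can be added.

I₀ = { [L → . + n g], [L → . g + E], [L' → . L] }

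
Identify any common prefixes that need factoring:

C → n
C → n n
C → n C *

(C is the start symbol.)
Yes, C has productions with common prefix 'n'

Left-factoring is needed when two productions for the same non-terminal
share a common prefix on the right-hand side.

Productions for C:
  C → n
  C → n n
  C → n C *

Found common prefix 'n' in productions for C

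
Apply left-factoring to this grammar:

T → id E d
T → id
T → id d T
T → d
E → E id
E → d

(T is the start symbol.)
T → id T'
T' → E d
T' → ε
T' → d T
T → d
E → E id
E → d

Left-factoring transforms A → αβ₁ | αβ₂ into A → αA' and A' → β₁ | β₂
(α is the longest common prefix among the alternatives). Repeat until
no nonterminal has two alternatives with a common prefix.

Round 1: T has alternatives sharing prefix 'id'. Introduce T': T → id T'
  Add: T' → E d
  Add: T' → ε
  Add: T' → d T

No remaining common prefixes — done.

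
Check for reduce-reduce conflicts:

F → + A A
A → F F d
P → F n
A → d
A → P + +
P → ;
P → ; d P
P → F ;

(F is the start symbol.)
A reduce-reduce conflict occurs when an LR(0) state has two complete items [A → α .] and [B → β .] — both call for a reduction, and with no lookahead the parser cannot choose between them.

Augment with F' → F and build the canonical LR(0) collection (I0 = CLOSURE({[F' → . F]}), then GOTO on every symbol after a dot until no new states appear). It has 18 states:
  I0: { [F → . + A A], [F' → . F] }  — shift
  I1: { [A → . F F d], [A → . P + +], [A → . d], [F → + . A A], [F → . + A A], [P → . ; d P], [P → . ;], [P → . F ;], [P → . F n] }  — shift
  I2: { [F' → F .] }  — accept
  I3: { [P → ; . d P], [P → ; .] }  — shift, reduce
  I4: { [A → . F F d], [A → . P + +], [A → . d], [F → + A . A], [F → . + A A], [P → . ; d P], [P → . ;], [P → . F ;], [P → . F n] }  — shift
  I5: { [A → F . F d], [F → . + A A], [P → F . ;], [P → F . n] }  — shift
  I6: { [A → P . + +] }  — shift
  I7: { [A → d .] }  — reduce
  I8: { [A → P + . +] }  — shift
  I9: { [A → P + + .] }  — reduce
  I10: { [P → F ; .] }  — reduce
  I11: { [A → F F . d] }  — shift
  I12: { [P → F n .] }  — reduce
  I13: { [A → F F d .] }  — reduce
  I14: { [F → + A A .] }  — reduce
  I15: { [F → . + A A], [P → . ; d P], [P → . ;], [P → . F ;], [P → . F n], [P → ; d . P] }  — shift
  I16: { [P → F . ;], [P → F . n] }  — shift
  I17: { [P → ; d P .] }  — reduce

No state contains more than one complete item.

Answer: No reduce-reduce conflicts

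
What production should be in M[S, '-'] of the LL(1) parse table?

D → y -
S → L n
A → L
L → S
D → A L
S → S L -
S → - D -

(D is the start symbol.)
S → L n, S → S L -, S → - D -

To find M[S, '-'], we find productions for S where '-' is in the predict set (PREDICT(N → α) = (FIRST(α) \ {ε}) ∪ (FOLLOW(N) if α ⇒* ε)).

Relevant sets:
  FIRST(L) = { '-' }
  FIRST(S) = { '-' }

S → L n: PREDICT = { '-' }
  '-' is in predict set, so this production goes in M[S, '-']
S → S L -: PREDICT = { '-' }
  '-' is in predict set, so this production goes in M[S, '-']
S → - D -: PREDICT = { '-' }
  '-' is in predict set, so this production goes in M[S, '-']

M[S, '-'] = S → L n, S → S L -, S → - D -  (a multiply-defined cell — the grammar is not LL(1))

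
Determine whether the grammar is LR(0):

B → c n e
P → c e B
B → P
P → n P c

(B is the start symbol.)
A grammar is LR(0) if no state in the canonical LR(0) collection has:
  - both a shift item (dot before a terminal) and a complete item (shift-reduce conflict), or
  - two or more complete items (reduce-reduce conflict; the accept item [B' → B .] counts as a complete item here).

Augment with B' → B and build the canonical LR(0) collection (I0 = CLOSURE({[B' → . B]}), then GOTO on every symbol after a dot until no new states appear). It has 12 states:
  I0: { [B → . P], [B → . c n e], [B' → . B], [P → . c e B], [P → . n P c] }  — shift
  I1: { [B' → B .] }  — accept
  I2: { [B → P .] }  — reduce
  I3: { [B → c . n e], [P → c . e B] }  — shift
  I4: { [P → . c e B], [P → . n P c], [P → n . P c] }  — shift
  I5: { [P → n P . c] }  — shift
  I6: { [P → c . e B] }  — shift
  I7: { [B → . P], [B → . c n e], [P → . c e B], [P → . n P c], [P → c e . B] }  — shift
  I8: { [P → c e B .] }  — reduce
  I9: { [P → n P c .] }  — reduce
  I10: { [B → c n . e] }  — shift
  I11: { [B → c n e .] }  — reduce

Every state is either a pure shift/goto state or contains exactly one complete item and nothing to shift — no conflicts. The grammar is LR(0).

Answer: Yes, the grammar is LR(0)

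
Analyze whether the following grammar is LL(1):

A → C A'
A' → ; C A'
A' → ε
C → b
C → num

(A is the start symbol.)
Yes, the grammar is LL(1).

Relevant sets:
  FOLLOW(A') = { $ }

For A':
  PREDICT(A' → ';' C A') = { ';' }
  PREDICT(A' → ε) = { $ }
For C:
  PREDICT(C → b) = { 'b' }
  PREDICT(C → num) = { 'num' }
A has a single production, so nothing to check there.

All predict sets are disjoint. The grammar IS LL(1).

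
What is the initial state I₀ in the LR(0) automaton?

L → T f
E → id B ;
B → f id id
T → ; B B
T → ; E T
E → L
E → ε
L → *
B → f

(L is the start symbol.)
First, augment the grammar with L' → L
I₀ = CLOSURE({ [L' → . L] }):
  [L' → . L] has the dot before L: add [L → . T f], [L → . *]
  [L → . T f] has the dot before T: add [T → . ; B B], [T → . ; E T]
No further items can be added.

I₀ = { [L → . *], [L → . T f], [L' → . L], [T → . ; B B], [T → . ; E T] }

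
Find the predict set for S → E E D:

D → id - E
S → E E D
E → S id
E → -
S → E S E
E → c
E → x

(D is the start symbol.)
PREDICT(S → E E D) = (FIRST(RHS) \ {ε}) ∪ (FOLLOW(S) if ε ∈ FIRST(RHS), i.e. RHS ⇒* ε)
FIRST(E) = { '-', 'c', 'x' }
FIRST(E E D) = { '-', 'c', 'x' }
ε ∉ FIRST(E E D), so FOLLOW(S) is not added.
PREDICT(S → E E D) = { '-', 'c', 'x' }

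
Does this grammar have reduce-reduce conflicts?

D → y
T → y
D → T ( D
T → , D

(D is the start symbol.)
A reduce-reduce conflict occurs when an LR(0) state has two complete items [A → α .] and [B → β .] — both call for a reduction, and with no lookahead the parser cannot choose between them.

Augment with D' → D and build the canonical LR(0) collection (I0 = CLOSURE({[D' → . D]}), then GOTO on every symbol after a dot until no new states appear). It has 8 states:
  I0: { [D → . T ( D], [D → . y], [D' → . D], [T → . , D], [T → . y] }  — shift
  I1: { [D → . T ( D], [D → . y], [T → , . D], [T → . , D], [T → . y] }  — shift
  I2: { [D' → D .] }  — accept
  I3: { [D → T . ( D] }  — shift
  I4: { [D → y .], [T → y .] }  — 2 reduces
  I5: { [D → . T ( D], [D → . y], [D → T ( . D], [T → . , D], [T → . y] }  — shift
  I6: { [D → T ( D .] }  — reduce
  I7: { [T → , D .] }  — reduce

I4 contains complete items [D → y .], [T → y .] — reduce-reduce conflict.

Answer: Yes — I4: [D → y .] vs [T → y .]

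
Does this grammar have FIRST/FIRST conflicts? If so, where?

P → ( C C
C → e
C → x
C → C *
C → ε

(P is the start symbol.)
A FIRST/FIRST conflict occurs when two productions N → α and N → β for the same non-terminal have FIRST(α) ∩ FIRST(β) ≠ ∅ (with ε ∈ FIRST of a nullable right-hand side, so two nullable alternatives also conflict).

FIRST sets of the non-terminals at (or reachable through a nullable prefix from) the front of some alternative:
  FIRST(C) = { '*', 'e', 'x', ε }

Productions for C:
  C → e: FIRST = { 'e' }
  C → x: FIRST = { 'x' }
  C → C *: FIRST = { '*', 'e', 'x' }
  C → ε: FIRST = { ε }
P has only one production, so no FIRST/FIRST conflict is possible there.

Conflict for C: C → e and C → C *
  Overlap: { 'e' }
Conflict for C: C → x and C → C *
  Overlap: { 'x' }

Answer: Yes. C → e / C → C '*' on { 'e' }; C → x / C → C '*' on { 'x' }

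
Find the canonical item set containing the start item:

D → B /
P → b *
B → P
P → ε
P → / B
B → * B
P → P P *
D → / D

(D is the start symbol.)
{ [B → . * B], [B → . P], [D → . / D], [D → . B /], [D' → . D], [P → . / B], [P → . P P *], [P → . b *], [P → .] }

First, augment the grammar with D' → D
I₀ = CLOSURE({ [D' → . D] }):
  [D' → . D] has the dot before D: add [D → . B /], [D → . / D]
  [D → . B /] has the dot before B: add [B → . P], [B → . * B]
  [B → . P] has the dot before P: add [P → . b *], [P → .], [P → . / B], [P → . P P *]
No further items can be added.

I₀ = { [B → . * B], [B → . P], [D → . / D], [D → . B /], [D' → . D], [P → . / B], [P → . P P *], [P → . b *], [P → .] }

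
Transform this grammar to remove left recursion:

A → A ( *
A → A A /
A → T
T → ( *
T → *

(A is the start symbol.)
A → T A'
A' → ( * A'
A' → A / A'
A' → ε
T → ( *
T → *

A is directly left-recursive. The standard transformation for
  A → A α₁ | ... | A α_m | β₁ | ... | β_n
is
  A  → β₁ A' | ... | β_n A'
  A' → α₁ A' | ... | α_m A' | ε

A → T becomes A → T A'
A → A ( * becomes A' → ( * A'
A → A A / becomes A' → A / A'
Add A' → ε

Productions for other non-terminals are unchanged:
  T → ( *
  T → *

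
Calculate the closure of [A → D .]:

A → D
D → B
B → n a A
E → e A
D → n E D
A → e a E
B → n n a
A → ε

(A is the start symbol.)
Start with: [A → D .]
The dot is at the end, so nothing is added.

CLOSURE = { [A → D .] }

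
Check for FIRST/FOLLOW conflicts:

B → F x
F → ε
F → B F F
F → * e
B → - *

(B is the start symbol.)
A FIRST/FOLLOW conflict occurs when a non-terminal N has a nullable alternative N → β (β ⇒* ε) and another alternative N → α with FIRST(α) ∩ FOLLOW(N) ≠ ∅: on such a lookahead the parser cannot decide between expanding α and letting N vanish via β.

Nullable non-terminals: F.
FIRST sets used below: FIRST(B) = { '*', '-', 'x' }

F: nullable alternative(s) F → ε; FOLLOW(F) = { '*', '-', 'x' }
  F → ε: FIRST \ {ε} = { } — this is the only nullable alternative, skip
  F → B F F: FIRST \ {ε} = { '*', '-', 'x' } — overlaps FOLLOW(F) on { '*', '-', 'x' }: CONFLICT
  F → * e: FIRST \ {ε} = { '*' } — overlaps FOLLOW(F) on { '*' }: CONFLICT

B has no nullable alternative, so no FIRST/FOLLOW check is needed there.

So the grammar has 2 FIRST/FOLLOW conflicts (marked CONFLICT above).

Answer: Yes. F → B F F with FOLLOW(F) on { '*', '-', 'x' }; F → '*' e with FOLLOW(F) on { '*' }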